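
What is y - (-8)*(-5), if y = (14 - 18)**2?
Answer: -24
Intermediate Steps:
y = 16 (y = (-4)**2 = 16)
y - (-8)*(-5) = 16 - (-8)*(-5) = 16 - 1*40 = 16 - 40 = -24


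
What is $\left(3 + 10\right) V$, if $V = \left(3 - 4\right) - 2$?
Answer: $-39$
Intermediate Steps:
$V = -3$ ($V = -1 - 2 = -3$)
$\left(3 + 10\right) V = \left(3 + 10\right) \left(-3\right) = 13 \left(-3\right) = -39$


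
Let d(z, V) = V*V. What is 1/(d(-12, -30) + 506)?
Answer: 1/1406 ≈ 0.00071124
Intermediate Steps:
d(z, V) = V²
1/(d(-12, -30) + 506) = 1/((-30)² + 506) = 1/(900 + 506) = 1/1406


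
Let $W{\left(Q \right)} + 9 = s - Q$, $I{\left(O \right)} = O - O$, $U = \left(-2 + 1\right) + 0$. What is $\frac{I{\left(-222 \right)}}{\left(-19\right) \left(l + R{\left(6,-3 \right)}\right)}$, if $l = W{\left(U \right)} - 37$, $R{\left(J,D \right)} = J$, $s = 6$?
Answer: $0$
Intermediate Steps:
$U = -1$ ($U = -1 + 0 = -1$)
$I{\left(O \right)} = 0$
$W{\left(Q \right)} = -3 - Q$ ($W{\left(Q \right)} = -9 - \left(-6 + Q\right) = -3 - Q$)
$l = -39$ ($l = \left(-3 - -1\right) - 37 = \left(-3 + 1\right) - 37 = -2 - 37 = -39$)
$\frac{I{\left(-222 \right)}}{\left(-19\right) \left(l + R{\left(6,-3 \right)}\right)} = \frac{0}{\left(-19\right) \left(-39 + 6\right)} = \frac{0}{\left(-19\right) \left(-33\right)} = \frac{0}{627} = 0 \cdot \frac{1}{627} = 0$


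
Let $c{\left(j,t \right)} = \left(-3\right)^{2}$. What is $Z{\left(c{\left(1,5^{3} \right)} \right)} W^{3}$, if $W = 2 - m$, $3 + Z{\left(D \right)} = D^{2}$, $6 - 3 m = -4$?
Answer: $- \frac{1664}{9} \approx -184.89$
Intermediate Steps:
$m = \frac{10}{3}$ ($m = 2 - - \frac{4}{3} = 2 + \frac{4}{3} = \frac{10}{3} \approx 3.3333$)
$c{\left(j,t \right)} = 9$
$Z{\left(D \right)} = -3 + D^{2}$
$W = - \frac{4}{3}$ ($W = 2 - \frac{10}{3} = - \frac{4}{3} \approx -1.3333$)
$Z{\left(c{\left(1,5^{3} \right)} \right)} W^{3} = \left(-3 + 9^{2}\right) \left(- \frac{4}{3}\right)^{3} = \left(-3 + 81\right) \left(- \frac{64}{27}\right) = 78 \left(- \frac{64}{27}\right) = - \frac{1664}{9}$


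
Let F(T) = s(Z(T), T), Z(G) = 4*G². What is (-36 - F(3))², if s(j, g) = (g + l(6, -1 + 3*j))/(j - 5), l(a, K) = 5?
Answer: 1263376/961 ≈ 1314.6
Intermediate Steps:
s(j, g) = (5 + g)/(-5 + j) (s(j, g) = (g + 5)/(j - 5) = (5 + g)/(-5 + j))
F(T) = (5 + T)/(-5 + 4*T²)
(-36 - F(3))² = (-36 - (5 + 3)/(-5 + 4*3²))² = (-36 - 8/(-5 + 4*9))² = (-36 - 8/(-5 + 36))² = (-36 - 8/31)² = (-1124/31)² = 1263376/961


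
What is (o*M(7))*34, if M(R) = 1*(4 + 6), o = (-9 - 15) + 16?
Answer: -2720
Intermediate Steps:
o = -8 (o = -24 + 16 = -8)
M(R) = 10 (M(R) = 1*10 = 10)
(o*M(7))*34 = -8*10*34 = -80*34 = -2720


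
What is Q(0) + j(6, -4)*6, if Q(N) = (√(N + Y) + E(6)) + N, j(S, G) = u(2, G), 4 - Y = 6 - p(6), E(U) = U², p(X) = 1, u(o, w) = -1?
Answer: 30 + I ≈ 30.0 + 1.0*I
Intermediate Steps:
Y = -1 (Y = 4 - (6 - 1*1) = 4 - (6 - 1) = 4 - 1*5 = 4 - 5 = -1)
j(S, G) = -1
Q(N) = 36 + N + √(-1 + N) (Q(N) = (√(N - 1) + 6²) + N = (√(-1 + N) + 36) + N = (36 + √(-1 + N)) + N = 36 + N + √(-1 + N))
Q(0) + j(6, -4)*6 = (36 + 0 + √(-1 + 0)) - 1*6 = (36 + 0 + √(-1)) - 6 = (36 + 0 + I) - 6 = (36 + I) - 6 = 30 + I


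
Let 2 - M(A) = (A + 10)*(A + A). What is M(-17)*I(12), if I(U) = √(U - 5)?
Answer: -236*√7 ≈ -624.40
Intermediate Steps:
I(U) = √(-5 + U)
M(A) = 2 - 2*A*(10 + A) (M(A) = 2 - (A + 10)*(A + A) = 2 - (10 + A)*2*A = 2 - 2*A*(10 + A))
M(-17)*I(12) = (2 - 20*(-17) - 2*(-17)²)*√(-5 + 12) = (2 + 340 - 2*289)*√7 = (2 + 340 - 578)*√7 = -236*√7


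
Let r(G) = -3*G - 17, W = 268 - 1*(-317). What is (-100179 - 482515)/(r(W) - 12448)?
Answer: 291347/7110 ≈ 40.977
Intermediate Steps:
W = 585 (W = 268 + 317 = 585)
r(G) = -17 - 3*G
(-100179 - 482515)/(r(W) - 12448) = (-100179 - 482515)/((-17 - 3*585) - 12448) = -582694/((-17 - 1755) - 12448) = -582694/(-1772 - 12448) = -582694/(-14220) = -582694*(-1/14220) = 291347/7110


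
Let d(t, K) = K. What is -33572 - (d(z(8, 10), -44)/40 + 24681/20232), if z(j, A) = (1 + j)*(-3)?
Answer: -1132051883/33720 ≈ -33572.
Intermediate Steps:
z(j, A) = -3 - 3*j
-33572 - (d(z(8, 10), -44)/40 + 24681/20232) = -33572 - (-44/40 + 24681/20232) = -33572 - (-44*1/40 + 24681*(1/20232)) = -33572 - (-11/10 + 8227/6744) = -33572 - 1*4043/33720 = -33572 - 4043/33720 = -1132051883/33720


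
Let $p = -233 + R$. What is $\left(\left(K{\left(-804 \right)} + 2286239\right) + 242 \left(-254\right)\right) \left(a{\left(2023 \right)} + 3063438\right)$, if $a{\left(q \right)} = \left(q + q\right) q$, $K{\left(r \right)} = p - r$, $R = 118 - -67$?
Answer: $25033831557392$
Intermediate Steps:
$R = 185$ ($R = 118 + 67 = 185$)
$p = -48$ ($p = -233 + 185 = -48$)
$K{\left(r \right)} = -48 - r$
$a{\left(q \right)} = 2 q^{2}$ ($a{\left(q \right)} = 2 q q = 2 q^{2}$)
$\left(\left(K{\left(-804 \right)} + 2286239\right) + 242 \left(-254\right)\right) \left(a{\left(2023 \right)} + 3063438\right) = \left(\left(\left(-48 - -804\right) + 2286239\right) + 242 \left(-254\right)\right) \left(2 \cdot 2023^{2} + 3063438\right) = \left(\left(\left(-48 + 804\right) + 2286239\right) - 61468\right) \left(2 \cdot 4092529 + 3063438\right) = \left(\left(756 + 2286239\right) - 61468\right) \left(8185058 + 3063438\right) = \left(2286995 - 61468\right) 11248496 = 2225527 \cdot 11248496 = 25033831557392$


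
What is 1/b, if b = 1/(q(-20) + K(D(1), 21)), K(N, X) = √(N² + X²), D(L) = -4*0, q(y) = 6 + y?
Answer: 7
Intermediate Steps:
D(L) = 0
b = ⅐ (b = 1/((6 - 20) + √(0² + 21²)) = 1/(-14 + √(0 + 441)) = 1/(-14 + √441) = 1/(-14 + 21) = 1/7 = ⅐ ≈ 0.14286)
1/b = 1/(⅐) = 7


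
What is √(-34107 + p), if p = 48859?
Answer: 4*√922 ≈ 121.46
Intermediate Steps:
√(-34107 + p) = √(-34107 + 48859) = √14752 = 4*√922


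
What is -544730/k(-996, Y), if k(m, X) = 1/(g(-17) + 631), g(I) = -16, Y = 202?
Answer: -335008950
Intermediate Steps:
k(m, X) = 1/615 (k(m, X) = 1/(-16 + 631) = 1/615)
-544730/k(-996, Y) = -544730/1/615 = -544730*615 = -335008950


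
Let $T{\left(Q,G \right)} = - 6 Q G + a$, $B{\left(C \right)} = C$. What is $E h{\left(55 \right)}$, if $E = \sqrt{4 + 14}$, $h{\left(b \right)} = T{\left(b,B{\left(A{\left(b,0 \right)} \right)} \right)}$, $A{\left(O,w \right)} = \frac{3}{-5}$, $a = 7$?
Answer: $615 \sqrt{2} \approx 869.74$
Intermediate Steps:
$A{\left(O,w \right)} = - \frac{3}{5}$ ($A{\left(O,w \right)} = 3 \left(- \frac{1}{5}\right) = - \frac{3}{5}$)
$T{\left(Q,G \right)} = 7 - 6 G Q$ ($T{\left(Q,G \right)} = - 6 Q G + 7 = - 6 G Q + 7 = 7 - 6 G Q$)
$h{\left(b \right)} = 7 + \frac{18 b}{5}$ ($h{\left(b \right)} = 7 - - \frac{18 b}{5} = 7 + \frac{18 b}{5}$)
$E = 3 \sqrt{2}$ ($E = \sqrt{18} = 3 \sqrt{2} \approx 4.2426$)
$E h{\left(55 \right)} = 3 \sqrt{2} \left(7 + \frac{18}{5} \cdot 55\right) = 3 \sqrt{2} \left(7 + 198\right) = 3 \sqrt{2} \cdot 205 = 615 \sqrt{2}$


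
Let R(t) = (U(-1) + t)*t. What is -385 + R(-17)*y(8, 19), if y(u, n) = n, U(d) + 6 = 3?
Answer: 6075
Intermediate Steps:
U(d) = -3 (U(d) = -6 + 3 = -3)
R(t) = t*(-3 + t) (R(t) = (-3 + t)*t = t*(-3 + t))
-385 + R(-17)*y(8, 19) = -385 - 17*(-3 - 17)*19 = -385 - 17*(-20)*19 = -385 + 340*19 = -385 + 6460 = 6075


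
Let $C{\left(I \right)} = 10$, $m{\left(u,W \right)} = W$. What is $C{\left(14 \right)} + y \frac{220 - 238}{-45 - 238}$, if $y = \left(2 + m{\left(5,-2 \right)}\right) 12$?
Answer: $10$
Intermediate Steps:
$y = 0$ ($y = \left(2 - 2\right) 12 = 0 \cdot 12 = 0$)
$C{\left(14 \right)} + y \frac{220 - 238}{-45 - 238} = 10 + 0 \frac{220 - 238}{-45 - 238} = 10 + 0 \left(- \frac{18}{-283}\right) = 10 + 0 \left(\left(-18\right) \left(- \frac{1}{283}\right)\right) = 10 + 0 \cdot \frac{18}{283} = 10 + 0 = 10$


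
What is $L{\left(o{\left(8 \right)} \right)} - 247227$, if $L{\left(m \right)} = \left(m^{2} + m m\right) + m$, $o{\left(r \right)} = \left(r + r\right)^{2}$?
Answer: $-115899$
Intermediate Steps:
$o{\left(r \right)} = 4 r^{2}$ ($o{\left(r \right)} = \left(2 r\right)^{2} = 4 r^{2}$)
$L{\left(m \right)} = m + 2 m^{2}$ ($L{\left(m \right)} = \left(m^{2} + m^{2}\right) + m = 2 m^{2} + m = m + 2 m^{2}$)
$L{\left(o{\left(8 \right)} \right)} - 247227 = 4 \cdot 8^{2} \left(1 + 2 \cdot 4 \cdot 8^{2}\right) - 247227 = 4 \cdot 64 \left(1 + 2 \cdot 4 \cdot 64\right) - 247227 = 256 \left(1 + 2 \cdot 256\right) - 247227 = 256 \left(1 + 512\right) - 247227 = 256 \cdot 513 - 247227 = 131328 - 247227 = -115899$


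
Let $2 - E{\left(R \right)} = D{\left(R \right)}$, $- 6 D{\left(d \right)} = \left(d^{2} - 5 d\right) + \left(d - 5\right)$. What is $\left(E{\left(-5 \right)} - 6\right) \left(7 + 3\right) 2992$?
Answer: $\frac{239360}{3} \approx 79787.0$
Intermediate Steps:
$D{\left(d \right)} = \frac{5}{6} - \frac{d^{2}}{6} + \frac{2 d}{3}$ ($D{\left(d \right)} = - \frac{\left(d^{2} - 5 d\right) + \left(d - 5\right)}{6} = - \frac{\left(d^{2} - 5 d\right) + \left(-5 + d\right)}{6} = - \frac{-5 + d^{2} - 4 d}{6} = \frac{5}{6} - \frac{d^{2}}{6} + \frac{2 d}{3}$)
$E{\left(R \right)} = \frac{7}{6} - \frac{2 R}{3} + \frac{R^{2}}{6}$ ($E{\left(R \right)} = 2 - \left(\frac{5}{6} - \frac{R^{2}}{6} + \frac{2 R}{3}\right) = \frac{7}{6} - \frac{2 R}{3} + \frac{R^{2}}{6}$)
$\left(E{\left(-5 \right)} - 6\right) \left(7 + 3\right) 2992 = \left(\left(\frac{7}{6} - - \frac{10}{3} + \frac{\left(-5\right)^{2}}{6}\right) - 6\right) \left(7 + 3\right) 2992 = \left(\left(\frac{7}{6} + \frac{10}{3} + \frac{1}{6} \cdot 25\right) - 6\right) 10 \cdot 2992 = \left(\left(\frac{7}{6} + \frac{10}{3} + \frac{25}{6}\right) - 6\right) 10 \cdot 2992 = \left(\frac{26}{3} - 6\right) 10 \cdot 2992 = \frac{8}{3} \cdot 10 \cdot 2992 = \frac{80}{3} \cdot 2992 = \frac{239360}{3}$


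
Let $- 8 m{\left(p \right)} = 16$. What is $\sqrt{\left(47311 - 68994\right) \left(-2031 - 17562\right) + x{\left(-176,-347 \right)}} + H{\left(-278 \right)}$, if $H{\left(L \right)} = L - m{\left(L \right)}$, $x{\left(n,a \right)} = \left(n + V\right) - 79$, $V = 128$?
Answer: $-276 + 2 \sqrt{106208723} \approx 20336.0$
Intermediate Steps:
$m{\left(p \right)} = -2$ ($m{\left(p \right)} = \left(- \frac{1}{8}\right) 16 = -2$)
$x{\left(n,a \right)} = 49 + n$ ($x{\left(n,a \right)} = \left(n + 128\right) - 79 = \left(128 + n\right) - 79 = 49 + n$)
$H{\left(L \right)} = 2 + L$ ($H{\left(L \right)} = L - -2 = L + 2 = 2 + L$)
$\sqrt{\left(47311 - 68994\right) \left(-2031 - 17562\right) + x{\left(-176,-347 \right)}} + H{\left(-278 \right)} = \sqrt{\left(47311 - 68994\right) \left(-2031 - 17562\right) + \left(49 - 176\right)} + \left(2 - 278\right) = \sqrt{\left(-21683\right) \left(-19593\right) - 127} - 276 = \sqrt{424835019 - 127} - 276 = \sqrt{424834892} - 276 = 2 \sqrt{106208723} - 276 = -276 + 2 \sqrt{106208723}$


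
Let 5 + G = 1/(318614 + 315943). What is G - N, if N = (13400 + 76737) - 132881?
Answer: 27120331624/634557 ≈ 42739.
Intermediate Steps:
G = -3172784/634557 (G = -5 + 1/(318614 + 315943) = -5 + 1/634557 = -3172784/634557 ≈ -5.0000)
N = -42744 (N = 90137 - 132881 = -42744)
G - N = -3172784/634557 - 1*(-42744) = -3172784/634557 + 42744 = 27120331624/634557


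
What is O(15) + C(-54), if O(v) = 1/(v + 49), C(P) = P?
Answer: -3455/64 ≈ -53.984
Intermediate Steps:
O(v) = 1/(49 + v)
O(15) + C(-54) = 1/(49 + 15) - 54 = 1/64 - 54 = -3455/64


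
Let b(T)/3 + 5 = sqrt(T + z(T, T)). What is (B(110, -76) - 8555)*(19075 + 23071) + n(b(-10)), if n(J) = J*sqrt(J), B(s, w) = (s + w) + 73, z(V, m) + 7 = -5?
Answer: -356049408 + 3*sqrt(3)*(-5 + I*sqrt(22))**(3/2) ≈ -3.5605e+8 - 39.78*I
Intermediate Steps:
z(V, m) = -12 (z(V, m) = -7 - 5 = -12)
B(s, w) = 73 + s + w
b(T) = -15 + 3*sqrt(-12 + T) (b(T) = -15 + 3*sqrt(T - 12) = -15 + 3*sqrt(-12 + T))
n(J) = J**(3/2)
(B(110, -76) - 8555)*(19075 + 23071) + n(b(-10)) = ((73 + 110 - 76) - 8555)*(19075 + 23071) + (-15 + 3*sqrt(-12 - 10))**(3/2) = (107 - 8555)*42146 + (-15 + 3*sqrt(-22))**(3/2) = -8448*42146 + (-15 + 3*(I*sqrt(22)))**(3/2) = -356049408 + (-15 + 3*I*sqrt(22))**(3/2)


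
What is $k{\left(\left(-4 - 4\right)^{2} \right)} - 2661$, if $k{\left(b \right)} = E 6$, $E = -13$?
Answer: $-2739$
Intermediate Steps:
$k{\left(b \right)} = -78$ ($k{\left(b \right)} = \left(-13\right) 6 = -78$)
$k{\left(\left(-4 - 4\right)^{2} \right)} - 2661 = -78 - 2661 = -2739$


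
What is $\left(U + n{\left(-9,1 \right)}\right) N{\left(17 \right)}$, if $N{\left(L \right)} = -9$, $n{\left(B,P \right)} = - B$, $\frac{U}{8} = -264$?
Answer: $18927$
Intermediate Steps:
$U = -2112$ ($U = 8 \left(-264\right) = -2112$)
$\left(U + n{\left(-9,1 \right)}\right) N{\left(17 \right)} = \left(-2112 - -9\right) \left(-9\right) = \left(-2112 + 9\right) \left(-9\right) = \left(-2103\right) \left(-9\right) = 18927$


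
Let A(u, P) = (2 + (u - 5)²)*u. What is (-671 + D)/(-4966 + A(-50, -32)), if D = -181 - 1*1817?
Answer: 2669/156316 ≈ 0.017074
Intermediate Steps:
A(u, P) = u*(2 + (-5 + u)²) (A(u, P) = (2 + (-5 + u)²)*u = u*(2 + (-5 + u)²))
D = -1998 (D = -181 - 1817 = -1998)
(-671 + D)/(-4966 + A(-50, -32)) = (-671 - 1998)/(-4966 - 50*(2 + (-5 - 50)²)) = -2669/(-4966 - 50*(2 + (-55)²)) = -2669/(-4966 - 50*(2 + 3025)) = -2669/(-4966 - 50*3027) = -2669/(-4966 - 151350) = -2669/(-156316) = -2669*(-1/156316) = 2669/156316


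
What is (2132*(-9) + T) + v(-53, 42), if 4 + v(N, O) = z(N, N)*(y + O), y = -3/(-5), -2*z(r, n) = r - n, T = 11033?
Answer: -8159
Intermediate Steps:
z(r, n) = n/2 - r/2 (z(r, n) = -(r - n)/2 = n/2 - r/2)
y = ⅗ (y = -3*(-⅕) = ⅗ ≈ 0.60000)
v(N, O) = -4 (v(N, O) = -4 + (N/2 - N/2)*(⅗ + O) = -4 + 0*(⅗ + O) = -4 + 0 = -4)
(2132*(-9) + T) + v(-53, 42) = (2132*(-9) + 11033) - 4 = (-19188 + 11033) - 4 = -8155 - 4 = -8159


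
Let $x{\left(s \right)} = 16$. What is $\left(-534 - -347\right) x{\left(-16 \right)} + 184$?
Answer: $-2808$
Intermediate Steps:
$\left(-534 - -347\right) x{\left(-16 \right)} + 184 = \left(-534 - -347\right) 16 + 184 = \left(-534 + 347\right) 16 + 184 = \left(-187\right) 16 + 184 = -2992 + 184 = -2808$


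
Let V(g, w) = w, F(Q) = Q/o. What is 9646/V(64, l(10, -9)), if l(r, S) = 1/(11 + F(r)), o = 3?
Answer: 414778/3 ≈ 1.3826e+5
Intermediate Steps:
F(Q) = Q/3
l(r, S) = 1/(11 + r/3)
9646/V(64, l(10, -9)) = 9646/((3/(33 + 10))) = 9646/((3/43)) = 9646/((3*(1/43))) = 9646/(3/43) = 9646*(43/3) = 414778/3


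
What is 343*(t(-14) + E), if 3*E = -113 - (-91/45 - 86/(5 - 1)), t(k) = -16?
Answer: -4243939/270 ≈ -15718.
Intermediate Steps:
E = -8053/270 (E = (-113 - (-91/45 - 86/(5 - 1)))/3 = (-113 - (-91*1/45 - 86/(4*1)))/3 = (-113 - (-91/45 - 86/4))/3 = (-113 - (-91/45 - 86*1/4))/3 = (-113 - (-91/45 - 43/2))/3 = (-113 - 1*(-2117/90))/3 = (-113 + 2117/90)/3 = (1/3)*(-8053/90) = -8053/270 ≈ -29.826)
343*(t(-14) + E) = 343*(-16 - 8053/270) = 343*(-12373/270) = -4243939/270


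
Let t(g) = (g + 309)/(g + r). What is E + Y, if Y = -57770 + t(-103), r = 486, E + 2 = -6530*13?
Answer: -54639340/383 ≈ -1.4266e+5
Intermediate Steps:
E = -84892 (E = -2 - 6530*13 = -2 - 84890 = -84892)
t(g) = (309 + g)/(486 + g) (t(g) = (g + 309)/(g + 486) = (309 + g)/(486 + g))
Y = -22125704/383 (Y = -57770 + (309 - 103)/(486 - 103) = -57770 + 206/383 = -22125704/383 ≈ -57769.)
E + Y = -84892 - 22125704/383 = -54639340/383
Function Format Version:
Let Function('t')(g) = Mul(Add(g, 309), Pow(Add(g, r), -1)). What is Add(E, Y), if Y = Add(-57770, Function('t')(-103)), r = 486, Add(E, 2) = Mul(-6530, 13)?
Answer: Rational(-54639340, 383) ≈ -1.4266e+5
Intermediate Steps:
E = -84892 (E = Add(-2, Mul(-6530, 13)) = Add(-2, -84890) = -84892)
Function('t')(g) = Mul(Pow(Add(486, g), -1), Add(309, g)) (Function('t')(g) = Mul(Add(g, 309), Pow(Add(g, 486), -1)) = Mul(Add(309, g), Pow(Add(486, g), -1)) = Mul(Pow(Add(486, g), -1), Add(309, g)))
Y = Rational(-22125704, 383) (Y = Add(-57770, Mul(Pow(Add(486, -103), -1), Add(309, -103))) = Add(-57770, Mul(Pow(383, -1), 206)) = Add(-57770, Mul(Rational(1, 383), 206)) = Add(-57770, Rational(206, 383)) = Rational(-22125704, 383) ≈ -57769.)
Add(E, Y) = Add(-84892, Rational(-22125704, 383)) = Rational(-54639340, 383)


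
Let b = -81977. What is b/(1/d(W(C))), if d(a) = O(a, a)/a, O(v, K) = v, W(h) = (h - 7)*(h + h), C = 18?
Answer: -81977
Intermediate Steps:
W(h) = 2*h*(-7 + h) (W(h) = (-7 + h)*(2*h) = 2*h*(-7 + h))
d(a) = 1 (d(a) = a/a = 1)
b/(1/d(W(C))) = -81977/(1/1) = -81977/1 = -81977*1 = -81977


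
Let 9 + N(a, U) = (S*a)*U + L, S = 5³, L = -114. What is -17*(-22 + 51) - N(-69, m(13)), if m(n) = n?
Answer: 111755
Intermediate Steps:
S = 125
N(a, U) = -123 + 125*U*a (N(a, U) = -9 + ((125*a)*U - 114) = -9 + (125*U*a - 114) = -9 + (-114 + 125*U*a) = -123 + 125*U*a)
-17*(-22 + 51) - N(-69, m(13)) = -17*(-22 + 51) - (-123 + 125*13*(-69)) = -17*29 - (-123 - 112125) = -493 - 1*(-112248) = -493 + 112248 = 111755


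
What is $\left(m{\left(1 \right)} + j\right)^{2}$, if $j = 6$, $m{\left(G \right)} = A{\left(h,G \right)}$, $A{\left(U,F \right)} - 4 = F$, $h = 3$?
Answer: $121$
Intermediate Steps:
$A{\left(U,F \right)} = 4 + F$
$m{\left(G \right)} = 4 + G$
$\left(m{\left(1 \right)} + j\right)^{2} = \left(\left(4 + 1\right) + 6\right)^{2} = \left(5 + 6\right)^{2} = 11^{2} = 121$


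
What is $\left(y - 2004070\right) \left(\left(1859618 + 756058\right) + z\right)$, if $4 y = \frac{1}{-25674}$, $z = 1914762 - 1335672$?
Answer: $- \frac{109585783884996381}{17116} \approx -6.4025 \cdot 10^{12}$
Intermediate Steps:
$z = 579090$ ($z = 1914762 - 1335672 = 579090$)
$y = - \frac{1}{102696}$ ($y = \frac{1}{4 \left(-25674\right)} = \frac{1}{4} \left(- \frac{1}{25674}\right) = - \frac{1}{102696} \approx -9.7375 \cdot 10^{-6}$)
$\left(y - 2004070\right) \left(\left(1859618 + 756058\right) + z\right) = \left(- \frac{1}{102696} - 2004070\right) \left(\left(1859618 + 756058\right) + 579090\right) = - \frac{205809972721 \left(2615676 + 579090\right)}{102696} = \left(- \frac{205809972721}{102696}\right) 3194766 = - \frac{109585783884996381}{17116}$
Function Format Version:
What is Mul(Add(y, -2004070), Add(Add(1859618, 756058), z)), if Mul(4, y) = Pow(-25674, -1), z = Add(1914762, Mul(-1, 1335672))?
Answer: Rational(-109585783884996381, 17116) ≈ -6.4025e+12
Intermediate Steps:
z = 579090 (z = Add(1914762, -1335672) = 579090)
y = Rational(-1, 102696) (y = Mul(Rational(1, 4), Pow(-25674, -1)) = Mul(Rational(1, 4), Rational(-1, 25674)) = Rational(-1, 102696) ≈ -9.7375e-6)
Mul(Add(y, -2004070), Add(Add(1859618, 756058), z)) = Mul(Add(Rational(-1, 102696), -2004070), Add(Add(1859618, 756058), 579090)) = Mul(Rational(-205809972721, 102696), Add(2615676, 579090)) = Mul(Rational(-205809972721, 102696), 3194766) = Rational(-109585783884996381, 17116)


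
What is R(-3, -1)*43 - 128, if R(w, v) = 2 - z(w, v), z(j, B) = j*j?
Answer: -429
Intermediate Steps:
z(j, B) = j²
R(w, v) = 2 - w²
R(-3, -1)*43 - 128 = (2 - 1*(-3)²)*43 - 128 = (2 - 1*9)*43 - 128 = (2 - 9)*43 - 128 = -7*43 - 128 = -301 - 128 = -429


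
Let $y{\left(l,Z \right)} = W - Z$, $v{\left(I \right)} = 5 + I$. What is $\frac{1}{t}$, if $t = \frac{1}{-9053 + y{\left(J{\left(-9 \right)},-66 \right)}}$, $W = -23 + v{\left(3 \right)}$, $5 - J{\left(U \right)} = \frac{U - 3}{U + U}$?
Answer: $-9002$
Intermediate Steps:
$J{\left(U \right)} = 5 - \frac{-3 + U}{2 U}$ ($J{\left(U \right)} = 5 - \frac{U - 3}{U + U} = 5 - \frac{-3 + U}{2 U}$)
$W = -15$ ($W = -23 + \left(5 + 3\right) = -23 + 8 = -15$)
$y{\left(l,Z \right)} = -15 - Z$
$t = - \frac{1}{9002}$ ($t = \frac{1}{-9053 - -51} = \frac{1}{-9053 + \left(-15 + 66\right)} = \frac{1}{-9053 + 51} = \frac{1}{-9002} = - \frac{1}{9002} \approx -0.00011109$)
$\frac{1}{t} = \frac{1}{- \frac{1}{9002}} = -9002$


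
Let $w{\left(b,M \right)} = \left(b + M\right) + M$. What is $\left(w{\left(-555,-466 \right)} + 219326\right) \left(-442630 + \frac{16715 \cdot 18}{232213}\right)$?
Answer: $- \frac{22390394125329480}{232213} \approx -9.6422 \cdot 10^{10}$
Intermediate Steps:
$w{\left(b,M \right)} = b + 2 M$ ($w{\left(b,M \right)} = \left(M + b\right) + M = b + 2 M$)
$\left(w{\left(-555,-466 \right)} + 219326\right) \left(-442630 + \frac{16715 \cdot 18}{232213}\right) = \left(\left(-555 + 2 \left(-466\right)\right) + 219326\right) \left(-442630 + \frac{16715 \cdot 18}{232213}\right) = \left(\left(-555 - 932\right) + 219326\right) \left(-442630 + 300870 \cdot \frac{1}{232213}\right) = \left(-1487 + 219326\right) \left(-442630 + \frac{300870}{232213}\right) = 217839 \left(- \frac{102784139320}{232213}\right) = - \frac{22390394125329480}{232213}$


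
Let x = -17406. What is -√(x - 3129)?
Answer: -37*I*√15 ≈ -143.3*I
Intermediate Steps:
-√(x - 3129) = -√(-17406 - 3129) = -√(-20535) = -37*I*√15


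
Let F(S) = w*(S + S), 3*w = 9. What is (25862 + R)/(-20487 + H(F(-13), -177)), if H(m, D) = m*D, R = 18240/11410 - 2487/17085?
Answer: -168060588481/43413104595 ≈ -3.8712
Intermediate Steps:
w = 3 (w = (⅓)*9 = 3)
R = 9441791/6497995 (R = 18240*(1/11410) - 2487*1/17085 = 1824/1141 - 829/5695 = 9441791/6497995 ≈ 1.4530)
F(S) = 6*S (F(S) = 3*(S + S) = 3*(2*S) = 6*S)
H(m, D) = D*m
(25862 + R)/(-20487 + H(F(-13), -177)) = (25862 + 9441791/6497995)/(-20487 - 1062*(-13)) = 168060588481/(6497995*(-20487 - 177*(-78))) = 168060588481/(6497995*(-20487 + 13806)) = (168060588481/6497995)/(-6681) = (168060588481/6497995)*(-1/6681) = -168060588481/43413104595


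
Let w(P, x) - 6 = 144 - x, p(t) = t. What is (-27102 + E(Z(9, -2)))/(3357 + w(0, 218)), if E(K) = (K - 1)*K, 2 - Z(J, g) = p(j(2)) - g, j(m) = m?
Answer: -27096/3289 ≈ -8.2384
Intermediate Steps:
Z(J, g) = g (Z(J, g) = 2 - (2 - g) = 2 + (-2 + g) = g)
w(P, x) = 150 - x (w(P, x) = 6 + (144 - x) = 150 - x)
E(K) = K*(-1 + K) (E(K) = (-1 + K)*K = K*(-1 + K))
(-27102 + E(Z(9, -2)))/(3357 + w(0, 218)) = (-27102 - 2*(-1 - 2))/(3357 + (150 - 1*218)) = (-27102 - 2*(-3))/(3357 + (150 - 218)) = (-27102 + 6)/(3357 - 68) = -27096/3289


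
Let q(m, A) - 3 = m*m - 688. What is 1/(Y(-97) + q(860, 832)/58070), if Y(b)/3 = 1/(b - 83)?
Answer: 348420/4427683 ≈ 0.078691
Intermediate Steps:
q(m, A) = -685 + m**2 (q(m, A) = 3 + (m*m - 688) = 3 + (m**2 - 688) = 3 + (-688 + m**2) = -685 + m**2)
Y(b) = 3/(-83 + b) (Y(b) = 3/(b - 83) = 3/(-83 + b))
1/(Y(-97) + q(860, 832)/58070) = 1/(3/(-83 - 97) + (-685 + 860**2)/58070) = 1/(3/(-180) + (-685 + 739600)*(1/58070)) = 1/(3*(-1/180) + 738915*(1/58070)) = 1/(-1/60 + 147783/11614) = 1/(4427683/348420) = 348420/4427683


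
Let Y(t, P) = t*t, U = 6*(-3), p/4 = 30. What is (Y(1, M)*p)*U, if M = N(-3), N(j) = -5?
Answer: -2160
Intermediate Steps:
p = 120 (p = 4*30 = 120)
U = -18
M = -5
Y(t, P) = t²
(Y(1, M)*p)*U = (1²*120)*(-18) = (1*120)*(-18) = 120*(-18) = -2160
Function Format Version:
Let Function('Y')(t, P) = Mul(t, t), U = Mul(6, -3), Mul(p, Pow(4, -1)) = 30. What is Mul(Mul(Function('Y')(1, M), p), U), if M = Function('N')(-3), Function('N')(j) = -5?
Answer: -2160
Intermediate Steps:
p = 120 (p = Mul(4, 30) = 120)
U = -18
M = -5
Function('Y')(t, P) = Pow(t, 2)
Mul(Mul(Function('Y')(1, M), p), U) = Mul(Mul(Pow(1, 2), 120), -18) = Mul(Mul(1, 120), -18) = Mul(120, -18) = -2160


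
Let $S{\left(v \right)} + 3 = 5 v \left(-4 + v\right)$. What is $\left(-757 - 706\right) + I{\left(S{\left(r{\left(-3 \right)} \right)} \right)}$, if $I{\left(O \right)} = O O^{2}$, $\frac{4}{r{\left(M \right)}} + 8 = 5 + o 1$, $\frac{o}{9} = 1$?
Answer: $- \frac{3114910}{729} \approx -4272.9$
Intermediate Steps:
$o = 9$ ($o = 9 \cdot 1 = 9$)
$r{\left(M \right)} = \frac{2}{3}$ ($r{\left(M \right)} = \frac{4}{-8 + \left(5 + 9 \cdot 1\right)} = \frac{4}{-8 + \left(5 + 9\right)} = \frac{4}{-8 + 14} = \frac{4}{6} = 4 \cdot \frac{1}{6} = \frac{2}{3}$)
$S{\left(v \right)} = -3 + 5 v \left(-4 + v\right)$
$I{\left(O \right)} = O^{3}$
$\left(-757 - 706\right) + I{\left(S{\left(r{\left(-3 \right)} \right)} \right)} = \left(-757 - 706\right) + \left(-3 - \frac{40}{3} + 5 \left(\frac{2}{3}\right)^{2}\right)^{3} = -1463 + \left(-3 - \frac{40}{3} + 5 \cdot \frac{4}{9}\right)^{3} = -1463 + \left(-3 - \frac{40}{3} + \frac{20}{9}\right)^{3} = -1463 + \left(- \frac{127}{9}\right)^{3} = -1463 - \frac{2048383}{729} = - \frac{3114910}{729}$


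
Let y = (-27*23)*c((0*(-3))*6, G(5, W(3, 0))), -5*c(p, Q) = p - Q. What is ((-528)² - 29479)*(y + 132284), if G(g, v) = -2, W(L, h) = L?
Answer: 33040989982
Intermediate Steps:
c(p, Q) = -p/5 + Q/5 (c(p, Q) = -(p - Q)/5 = -p/5 + Q/5)
y = 1242/5 (y = (-27*23)*(-0*(-3)*6/5 + (⅕)*(-2)) = -621*(-0*6 - ⅖) = -621*(-⅕*0 - ⅖) = -621*(0 - ⅖) = -621*(-⅖) = 1242/5 ≈ 248.40)
((-528)² - 29479)*(y + 132284) = ((-528)² - 29479)*(1242/5 + 132284) = (278784 - 29479)*(662662/5) = 249305*(662662/5) = 33040989982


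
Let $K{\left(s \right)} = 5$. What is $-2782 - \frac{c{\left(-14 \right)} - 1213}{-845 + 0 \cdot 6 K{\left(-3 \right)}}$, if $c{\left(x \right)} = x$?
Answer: $- \frac{2352017}{845} \approx -2783.5$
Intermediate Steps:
$-2782 - \frac{c{\left(-14 \right)} - 1213}{-845 + 0 \cdot 6 K{\left(-3 \right)}} = -2782 - \frac{-14 - 1213}{-845 + 0 \cdot 6 \cdot 5} = -2782 - - \frac{1227}{-845 + 0 \cdot 5} = -2782 - - \frac{1227}{-845 + 0} = -2782 - - \frac{1227}{-845} = -2782 - \left(-1227\right) \left(- \frac{1}{845}\right) = -2782 - \frac{1227}{845} = - \frac{2352017}{845}$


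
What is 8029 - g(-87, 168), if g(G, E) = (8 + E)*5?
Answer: 7149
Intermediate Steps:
g(G, E) = 40 + 5*E
8029 - g(-87, 168) = 8029 - (40 + 5*168) = 8029 - (40 + 840) = 8029 - 1*880 = 8029 - 880 = 7149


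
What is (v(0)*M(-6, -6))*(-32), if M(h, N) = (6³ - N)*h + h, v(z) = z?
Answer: 0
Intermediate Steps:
M(h, N) = h + h*(216 - N) (M(h, N) = (216 - N)*h + h = h*(216 - N) + h = h + h*(216 - N))
(v(0)*M(-6, -6))*(-32) = (0*(-6*(217 - 1*(-6))))*(-32) = (0*(-6*(217 + 6)))*(-32) = (0*(-6*223))*(-32) = (0*(-1338))*(-32) = 0*(-32) = 0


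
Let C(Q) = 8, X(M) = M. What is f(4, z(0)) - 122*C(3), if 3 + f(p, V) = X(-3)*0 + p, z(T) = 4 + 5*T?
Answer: -975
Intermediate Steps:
f(p, V) = -3 + p (f(p, V) = -3 + (-3*0 + p) = -3 + (0 + p) = -3 + p)
f(4, z(0)) - 122*C(3) = (-3 + 4) - 122*8 = 1 - 976 = -975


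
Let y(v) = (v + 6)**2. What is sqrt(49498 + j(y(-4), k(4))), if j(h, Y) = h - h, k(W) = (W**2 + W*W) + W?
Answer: sqrt(49498) ≈ 222.48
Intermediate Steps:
y(v) = (6 + v)**2
k(W) = W + 2*W**2 (k(W) = (W**2 + W**2) + W = 2*W**2 + W = W + 2*W**2)
j(h, Y) = 0
sqrt(49498 + j(y(-4), k(4))) = sqrt(49498 + 0) = sqrt(49498)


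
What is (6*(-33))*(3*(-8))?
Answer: 4752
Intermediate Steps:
(6*(-33))*(3*(-8)) = -198*(-24) = 4752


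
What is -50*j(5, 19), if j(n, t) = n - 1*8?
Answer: 150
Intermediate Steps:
j(n, t) = -8 + n (j(n, t) = n - 8 = -8 + n)
-50*j(5, 19) = -50*(-8 + 5) = -50*(-3) = 150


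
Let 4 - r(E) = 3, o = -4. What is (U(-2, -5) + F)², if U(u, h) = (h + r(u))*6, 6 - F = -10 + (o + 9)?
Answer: 169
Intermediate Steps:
r(E) = 1 (r(E) = 4 - 1*3 = 4 - 3 = 1)
F = 11 (F = 6 - (-10 + (-4 + 9)) = 6 - (-10 + 5) = 6 - 1*(-5) = 6 + 5 = 11)
U(u, h) = 6 + 6*h (U(u, h) = (h + 1)*6 = (1 + h)*6 = 6 + 6*h)
(U(-2, -5) + F)² = ((6 + 6*(-5)) + 11)² = ((6 - 30) + 11)² = (-24 + 11)² = (-13)² = 169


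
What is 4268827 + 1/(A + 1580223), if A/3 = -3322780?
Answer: 35807420328758/8388117 ≈ 4.2688e+6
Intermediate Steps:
A = -9968340 (A = 3*(-3322780) = -9968340)
4268827 + 1/(A + 1580223) = 4268827 + 1/(-9968340 + 1580223) = 4268827 + 1/(-8388117) = 4268827 - 1/8388117 = 35807420328758/8388117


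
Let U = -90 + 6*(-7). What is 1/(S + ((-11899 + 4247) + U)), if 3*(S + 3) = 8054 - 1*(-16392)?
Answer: 3/1085 ≈ 0.0027650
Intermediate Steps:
S = 24437/3 (S = -3 + (8054 - 1*(-16392))/3 = -3 + (8054 + 16392)/3 = -3 + (1/3)*24446 = -3 + 24446/3 = 24437/3 ≈ 8145.7)
U = -132 (U = -90 - 42 = -132)
1/(S + ((-11899 + 4247) + U)) = 1/(24437/3 + ((-11899 + 4247) - 132)) = 1/(24437/3 + (-7652 - 132)) = 1/(24437/3 - 7784) = 1/(1085/3) = 3/1085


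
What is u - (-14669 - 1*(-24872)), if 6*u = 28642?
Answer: -16288/3 ≈ -5429.3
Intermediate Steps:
u = 14321/3 (u = (⅙)*28642 = 14321/3 ≈ 4773.7)
u - (-14669 - 1*(-24872)) = 14321/3 - (-14669 - 1*(-24872)) = 14321/3 - (-14669 + 24872) = 14321/3 - 1*10203 = 14321/3 - 10203 = -16288/3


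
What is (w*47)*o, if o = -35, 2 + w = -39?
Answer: 67445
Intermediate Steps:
w = -41 (w = -2 - 39 = -41)
(w*47)*o = -41*47*(-35) = -1927*(-35) = 67445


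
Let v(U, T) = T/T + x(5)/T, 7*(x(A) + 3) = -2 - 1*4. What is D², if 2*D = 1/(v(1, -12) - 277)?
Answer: 196/59582961 ≈ 3.2895e-6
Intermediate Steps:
x(A) = -27/7 (x(A) = -3 + (-2 - 1*4)/7 = -3 + (-2 - 4)/7 = -3 + (⅐)*(-6) = -3 - 6/7 = -27/7)
v(U, T) = 1 - 27/(7*T) (v(U, T) = T/T - 27/(7*T) = 1 - 27/(7*T))
D = -14/7719 (D = 1/(2*((-27/7 - 12)/(-12) - 277)) = 1/(2*(-1/12*(-111/7) - 277)) = 1/(2*(37/28 - 277)) = 1/(2*(-7719/28)) = (½)*(-28/7719) = -14/7719 ≈ -0.0018137)
D² = (-14/7719)² = 196/59582961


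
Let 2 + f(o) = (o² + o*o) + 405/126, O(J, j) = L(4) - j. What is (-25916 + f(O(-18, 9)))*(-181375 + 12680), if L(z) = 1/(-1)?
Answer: 60731380865/14 ≈ 4.3380e+9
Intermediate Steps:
L(z) = -1
O(J, j) = -1 - j
f(o) = 17/14 + 2*o² (f(o) = -2 + ((o² + o*o) + 405/126) = -2 + ((o² + o²) + 405*(1/126)) = -2 + (2*o² + 45/14) = -2 + (45/14 + 2*o²) = 17/14 + 2*o²)
(-25916 + f(O(-18, 9)))*(-181375 + 12680) = (-25916 + (17/14 + 2*(-1 - 1*9)²))*(-181375 + 12680) = (-25916 + (17/14 + 2*(-1 - 9)²))*(-168695) = (-25916 + (17/14 + 2*(-10)²))*(-168695) = (-25916 + (17/14 + 2*100))*(-168695) = (-25916 + (17/14 + 200))*(-168695) = (-25916 + 2817/14)*(-168695) = -360007/14*(-168695) = 60731380865/14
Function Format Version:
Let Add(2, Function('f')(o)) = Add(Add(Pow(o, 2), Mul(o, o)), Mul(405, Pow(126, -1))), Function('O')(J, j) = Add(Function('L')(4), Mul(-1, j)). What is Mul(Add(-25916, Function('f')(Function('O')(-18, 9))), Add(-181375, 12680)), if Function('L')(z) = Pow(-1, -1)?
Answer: Rational(60731380865, 14) ≈ 4.3380e+9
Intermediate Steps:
Function('L')(z) = -1
Function('O')(J, j) = Add(-1, Mul(-1, j))
Function('f')(o) = Add(Rational(17, 14), Mul(2, Pow(o, 2))) (Function('f')(o) = Add(-2, Add(Add(Pow(o, 2), Mul(o, o)), Mul(405, Pow(126, -1)))) = Add(-2, Add(Add(Pow(o, 2), Pow(o, 2)), Mul(405, Rational(1, 126)))) = Add(-2, Add(Mul(2, Pow(o, 2)), Rational(45, 14))) = Add(-2, Add(Rational(45, 14), Mul(2, Pow(o, 2)))) = Add(Rational(17, 14), Mul(2, Pow(o, 2))))
Mul(Add(-25916, Function('f')(Function('O')(-18, 9))), Add(-181375, 12680)) = Mul(Add(-25916, Add(Rational(17, 14), Mul(2, Pow(Add(-1, Mul(-1, 9)), 2)))), Add(-181375, 12680)) = Mul(Add(-25916, Add(Rational(17, 14), Mul(2, Pow(Add(-1, -9), 2)))), -168695) = Mul(Add(-25916, Add(Rational(17, 14), Mul(2, Pow(-10, 2)))), -168695) = Mul(Add(-25916, Add(Rational(17, 14), Mul(2, 100))), -168695) = Mul(Add(-25916, Add(Rational(17, 14), 200)), -168695) = Mul(Add(-25916, Rational(2817, 14)), -168695) = Mul(Rational(-360007, 14), -168695) = Rational(60731380865, 14)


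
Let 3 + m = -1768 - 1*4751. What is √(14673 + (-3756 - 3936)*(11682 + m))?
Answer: I*√39676047 ≈ 6298.9*I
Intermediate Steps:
m = -6522 (m = -3 + (-1768 - 1*4751) = -3 + (-1768 - 4751) = -3 - 6519 = -6522)
√(14673 + (-3756 - 3936)*(11682 + m)) = √(14673 + (-3756 - 3936)*(11682 - 6522)) = √(14673 - 7692*5160) = √(14673 - 39690720) = √(-39676047) = I*√39676047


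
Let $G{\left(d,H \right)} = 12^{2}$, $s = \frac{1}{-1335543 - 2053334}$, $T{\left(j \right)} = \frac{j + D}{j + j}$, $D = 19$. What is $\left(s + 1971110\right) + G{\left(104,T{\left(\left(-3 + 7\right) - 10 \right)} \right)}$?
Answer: $\frac{6680337341757}{3388877} \approx 1.9713 \cdot 10^{6}$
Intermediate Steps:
$T{\left(j \right)} = \frac{19 + j}{2 j}$ ($T{\left(j \right)} = \frac{j + 19}{j + j} = \frac{19 + j}{2 j}$)
$s = - \frac{1}{3388877}$ ($s = \frac{1}{-3388877} = - \frac{1}{3388877} \approx -2.9508 \cdot 10^{-7}$)
$G{\left(d,H \right)} = 144$
$\left(s + 1971110\right) + G{\left(104,T{\left(\left(-3 + 7\right) - 10 \right)} \right)} = \left(- \frac{1}{3388877} + 1971110\right) + 144 = \frac{6679849343469}{3388877} + 144 = \frac{6680337341757}{3388877}$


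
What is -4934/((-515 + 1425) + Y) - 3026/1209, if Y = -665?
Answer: -6706576/296205 ≈ -22.642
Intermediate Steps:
-4934/((-515 + 1425) + Y) - 3026/1209 = -4934/((-515 + 1425) - 665) - 3026/1209 = -4934/(910 - 665) - 3026*1/1209 = -4934/245 - 3026/1209 = -6706576/296205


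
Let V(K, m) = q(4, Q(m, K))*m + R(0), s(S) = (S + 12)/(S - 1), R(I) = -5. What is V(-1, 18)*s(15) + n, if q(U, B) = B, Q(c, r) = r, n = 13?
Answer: -439/14 ≈ -31.357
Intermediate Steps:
s(S) = (12 + S)/(-1 + S)
V(K, m) = -5 + K*m (V(K, m) = K*m - 5 = -5 + K*m)
V(-1, 18)*s(15) + n = (-5 - 1*18)*((12 + 15)/(-1 + 15)) + 13 = (-5 - 18)*(27/14) + 13 = -23*27/14 + 13 = -621/14 + 13 = -439/14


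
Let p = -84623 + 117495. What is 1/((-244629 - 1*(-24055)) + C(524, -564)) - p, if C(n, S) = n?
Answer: -7233483601/220050 ≈ -32872.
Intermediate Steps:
p = 32872
1/((-244629 - 1*(-24055)) + C(524, -564)) - p = 1/((-244629 - 1*(-24055)) + 524) - 1*32872 = 1/((-244629 + 24055) + 524) - 32872 = 1/(-220574 + 524) - 32872 = 1/(-220050) - 32872 = -1/220050 - 32872 = -7233483601/220050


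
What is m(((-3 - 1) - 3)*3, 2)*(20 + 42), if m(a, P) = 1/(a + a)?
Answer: -31/21 ≈ -1.4762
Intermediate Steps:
m(a, P) = 1/(2*a)
m(((-3 - 1) - 3)*3, 2)*(20 + 42) = (1/(2*((((-3 - 1) - 3)*3))))*(20 + 42) = (1/(2*(((-4 - 3)*3))))*62 = (1/(2*((-7*3))))*62 = ((1/2)/(-21))*62 = ((1/2)*(-1/21))*62 = -1/42*62 = -31/21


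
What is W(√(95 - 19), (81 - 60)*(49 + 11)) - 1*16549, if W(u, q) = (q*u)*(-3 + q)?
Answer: -16549 + 3167640*√19 ≈ 1.3791e+7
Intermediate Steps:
W(u, q) = q*u*(-3 + q)
W(√(95 - 19), (81 - 60)*(49 + 11)) - 1*16549 = ((81 - 60)*(49 + 11))*√(95 - 19)*(-3 + (81 - 60)*(49 + 11)) - 1*16549 = (21*60)*√76*(-3 + 21*60) - 16549 = 1260*(2*√19)*(-3 + 1260) - 16549 = 1260*(2*√19)*1257 - 16549 = 3167640*√19 - 16549 = -16549 + 3167640*√19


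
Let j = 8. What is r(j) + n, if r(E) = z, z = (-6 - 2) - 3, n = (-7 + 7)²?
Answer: -11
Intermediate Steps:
n = 0 (n = 0² = 0)
z = -11 (z = -8 - 3 = -11)
r(E) = -11
r(j) + n = -11 + 0 = -11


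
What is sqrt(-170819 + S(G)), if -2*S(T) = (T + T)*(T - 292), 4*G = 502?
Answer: I*sqrt(599693)/2 ≈ 387.2*I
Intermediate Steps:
G = 251/2 (G = (1/4)*502 = 251/2 ≈ 125.50)
S(T) = -T*(-292 + T) (S(T) = -(T + T)*(T - 292)/2 = -2*T*(-292 + T)/2 = -T*(-292 + T))
sqrt(-170819 + S(G)) = sqrt(-170819 + 251*(292 - 1*251/2)/2) = sqrt(-170819 + 251*(292 - 251/2)/2) = sqrt(-170819 + (251/2)*(333/2)) = sqrt(-170819 + 83583/4) = sqrt(-599693/4) = I*sqrt(599693)/2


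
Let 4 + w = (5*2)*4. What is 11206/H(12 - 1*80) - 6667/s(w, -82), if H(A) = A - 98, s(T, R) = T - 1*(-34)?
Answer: -945571/5810 ≈ -162.75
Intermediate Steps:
w = 36 (w = -4 + (5*2)*4 = -4 + 10*4 = -4 + 40 = 36)
s(T, R) = 34 + T (s(T, R) = T + 34 = 34 + T)
H(A) = -98 + A
11206/H(12 - 1*80) - 6667/s(w, -82) = 11206/(-98 + (12 - 1*80)) - 6667/(34 + 36) = 11206/(-98 + (12 - 80)) - 6667/70 = 11206/(-98 - 68) - 6667*1/70 = 11206/(-166) - 6667/70 = 11206*(-1/166) - 6667/70 = -5603/83 - 6667/70 = -945571/5810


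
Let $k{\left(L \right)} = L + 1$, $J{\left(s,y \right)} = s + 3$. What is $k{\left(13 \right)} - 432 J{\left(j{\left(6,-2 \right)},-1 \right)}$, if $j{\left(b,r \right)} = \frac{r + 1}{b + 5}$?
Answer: $- \frac{13670}{11} \approx -1242.7$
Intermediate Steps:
$j{\left(b,r \right)} = \frac{1 + r}{5 + b}$
$J{\left(s,y \right)} = 3 + s$
$k{\left(L \right)} = 1 + L$
$k{\left(13 \right)} - 432 J{\left(j{\left(6,-2 \right)},-1 \right)} = \left(1 + 13\right) - 432 \left(3 + \frac{1 - 2}{5 + 6}\right) = 14 - 432 \left(3 + \frac{1}{11} \left(-1\right)\right) = 14 - 432 \left(3 - \frac{1}{11}\right) = 14 - \frac{13824}{11} = - \frac{13670}{11}$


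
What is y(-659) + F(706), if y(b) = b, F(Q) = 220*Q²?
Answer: 109655261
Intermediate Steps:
y(-659) + F(706) = -659 + 220*706² = -659 + 220*498436 = -659 + 109655920 = 109655261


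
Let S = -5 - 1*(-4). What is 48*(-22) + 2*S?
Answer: -1058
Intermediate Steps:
S = -1 (S = -5 + 4 = -1)
48*(-22) + 2*S = 48*(-22) + 2*(-1) = -1056 - 2 = -1058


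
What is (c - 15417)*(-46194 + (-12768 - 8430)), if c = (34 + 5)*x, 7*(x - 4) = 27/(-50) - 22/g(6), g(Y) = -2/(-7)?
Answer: 185077065888/175 ≈ 1.0576e+9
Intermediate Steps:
g(Y) = 2/7 (g(Y) = -2*(-⅐) = 2/7)
x = -2477/350 (x = 4 + (27/(-50) - 22/2/7)/7 = 4 + (27*(-1/50) - 22*7/2)/7 = 4 + (-27/50 - 77)/7 = 4 + (⅐)*(-3877/50) = 4 - 3877/350 = -2477/350 ≈ -7.0771)
c = -96603/350 (c = (34 + 5)*(-2477/350) = 39*(-2477/350) = -96603/350 ≈ -276.01)
(c - 15417)*(-46194 + (-12768 - 8430)) = (-96603/350 - 15417)*(-46194 + (-12768 - 8430)) = -5492553*(-46194 - 21198)/350 = -5492553/350*(-67392) = 185077065888/175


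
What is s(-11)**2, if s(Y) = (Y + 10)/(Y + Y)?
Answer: 1/484 ≈ 0.0020661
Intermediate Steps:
s(Y) = (10 + Y)/(2*Y) (s(Y) = (10 + Y)/((2*Y)) = (10 + Y)*(1/(2*Y)) = (10 + Y)/(2*Y))
s(-11)**2 = ((1/2)*(10 - 11)/(-11))**2 = ((1/2)*(-1/11)*(-1))**2 = (1/22)**2 = 1/484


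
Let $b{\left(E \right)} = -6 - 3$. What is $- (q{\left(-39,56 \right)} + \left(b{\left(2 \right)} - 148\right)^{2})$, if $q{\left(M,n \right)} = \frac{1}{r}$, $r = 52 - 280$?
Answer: $- \frac{5619971}{228} \approx -24649.0$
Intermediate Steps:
$b{\left(E \right)} = -9$
$r = -228$ ($r = 52 - 280 = -228$)
$q{\left(M,n \right)} = - \frac{1}{228}$ ($q{\left(M,n \right)} = \frac{1}{-228} = - \frac{1}{228}$)
$- (q{\left(-39,56 \right)} + \left(b{\left(2 \right)} - 148\right)^{2}) = - (- \frac{1}{228} + \left(-9 - 148\right)^{2}) = - (- \frac{1}{228} + \left(-157\right)^{2}) = - (- \frac{1}{228} + 24649) = \left(-1\right) \frac{5619971}{228} = - \frac{5619971}{228}$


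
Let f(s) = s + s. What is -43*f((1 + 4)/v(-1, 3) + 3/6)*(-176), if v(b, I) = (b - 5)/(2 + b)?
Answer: -15136/3 ≈ -5045.3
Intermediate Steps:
v(b, I) = (-5 + b)/(2 + b)
f(s) = 2*s
-43*f((1 + 4)/v(-1, 3) + 3/6)*(-176) = -86*((1 + 4)/(((-5 - 1)/(2 - 1))) + 3/6)*(-176) = -86*(5/((-6/1)) + 3*(⅙))*(-176) = -86*(5/((1*(-6))) + ½)*(-176) = -86*(5/(-6) + ½)*(-176) = -86*(5*(-⅙) + ½)*(-176) = -86*(-⅚ + ½)*(-176) = -86*(-1)/3*(-176) = -43*(-⅔)*(-176) = (86/3)*(-176) = -15136/3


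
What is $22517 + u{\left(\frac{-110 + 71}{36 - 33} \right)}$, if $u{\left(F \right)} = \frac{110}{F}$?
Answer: $\frac{292611}{13} \approx 22509.0$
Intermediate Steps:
$22517 + u{\left(\frac{-110 + 71}{36 - 33} \right)} = 22517 + \frac{110}{\left(-110 + 71\right) \frac{1}{36 - 33}} = 22517 + \frac{110}{\left(-39\right) \frac{1}{3}} = 22517 + \frac{110}{-13} = 22517 + 110 \left(- \frac{1}{13}\right) = 22517 - \frac{110}{13} = \frac{292611}{13}$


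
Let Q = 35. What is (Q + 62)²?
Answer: 9409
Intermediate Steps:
(Q + 62)² = (35 + 62)² = 97² = 9409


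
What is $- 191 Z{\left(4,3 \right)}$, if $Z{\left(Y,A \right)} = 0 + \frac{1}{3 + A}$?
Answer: $- \frac{191}{6} \approx -31.833$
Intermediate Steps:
$Z{\left(Y,A \right)} = \frac{1}{3 + A}$
$- 191 Z{\left(4,3 \right)} = - \frac{191}{3 + 3} = - \frac{191}{6}$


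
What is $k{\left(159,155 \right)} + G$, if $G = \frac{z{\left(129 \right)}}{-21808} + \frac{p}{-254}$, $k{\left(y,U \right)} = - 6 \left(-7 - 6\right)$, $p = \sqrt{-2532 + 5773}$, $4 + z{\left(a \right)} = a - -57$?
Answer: $\frac{850421}{10904} - \frac{\sqrt{3241}}{254} \approx 77.768$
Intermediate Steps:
$z{\left(a \right)} = 53 + a$ ($z{\left(a \right)} = -4 + \left(a - -57\right) = -4 + \left(a + 57\right) = -4 + \left(57 + a\right) = 53 + a$)
$p = \sqrt{3241} \approx 56.93$
$k{\left(y,U \right)} = 78$ ($k{\left(y,U \right)} = \left(-6\right) \left(-13\right) = 78$)
$G = - \frac{91}{10904} - \frac{\sqrt{3241}}{254}$ ($G = \frac{53 + 129}{-21808} + \frac{\sqrt{3241}}{-254} = 182 \left(- \frac{1}{21808}\right) + \sqrt{3241} \left(- \frac{1}{254}\right) = - \frac{91}{10904} - \frac{\sqrt{3241}}{254} \approx -0.23248$)
$k{\left(159,155 \right)} + G = 78 - \left(\frac{91}{10904} + \frac{\sqrt{3241}}{254}\right) = \frac{850421}{10904} - \frac{\sqrt{3241}}{254}$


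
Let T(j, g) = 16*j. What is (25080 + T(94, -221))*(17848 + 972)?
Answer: 500310880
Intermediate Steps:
(25080 + T(94, -221))*(17848 + 972) = (25080 + 16*94)*(17848 + 972) = (25080 + 1504)*18820 = 26584*18820 = 500310880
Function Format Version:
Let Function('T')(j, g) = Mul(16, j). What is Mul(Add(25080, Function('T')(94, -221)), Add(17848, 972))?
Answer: 500310880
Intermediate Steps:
Mul(Add(25080, Function('T')(94, -221)), Add(17848, 972)) = Mul(Add(25080, Mul(16, 94)), Add(17848, 972)) = Mul(Add(25080, 1504), 18820) = Mul(26584, 18820) = 500310880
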